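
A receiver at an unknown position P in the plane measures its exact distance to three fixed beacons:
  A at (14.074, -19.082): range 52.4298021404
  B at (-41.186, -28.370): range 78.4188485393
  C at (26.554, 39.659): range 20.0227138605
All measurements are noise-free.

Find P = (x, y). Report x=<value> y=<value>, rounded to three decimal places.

x=7.686 y=32.957

eq1: (x − 14.074)² + (y + 19.082)² = 52.4298021404²
eq2: (x + 41.186)² + (y + 28.370)² = 78.4188485393²
eq3: (x − 26.554)² + (y − 39.659)² = 20.0227138605²
eq2−eq3, eq2−eq1 (x²,y² cancel):
  135.480·x + 136.058·y = 5525.414437
  110.520·x + 18.576·y = 1461.688358
det = 135.480·18.576 − 136.058·110.520 = -12520.453680
x = (5525.414437·18.576 − 136.058·1461.688358) / -12520.453680 = 7.686167
y = (135.480·1461.688358 − 5525.414437·110.520) / -12520.453680 = 32.957213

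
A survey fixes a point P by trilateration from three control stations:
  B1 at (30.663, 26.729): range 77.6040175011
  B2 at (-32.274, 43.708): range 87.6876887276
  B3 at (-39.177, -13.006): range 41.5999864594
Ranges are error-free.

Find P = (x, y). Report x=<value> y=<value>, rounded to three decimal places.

x=-8.006 y=-40.555

eq1: (x − 30.663)² + (y − 26.729)² = 77.6040175011²
eq2: (x + 32.274)² + (y − 43.708)² = 87.6876887276²
eq3: (x + 39.177)² + (y + 13.006)² = 41.5999864594²
eq3−eq1, eq3−eq2 (x²,y² cancel):
  139.680·x + 79.470·y = -4341.159014
  13.806·x + 113.428·y = -4710.564906
det = 139.680·113.428 − 79.470·13.806 = 14746.460220
x = (-4341.159014·113.428 − 79.470·-4710.564906) / 14746.460220 = -8.006016
y = (139.680·-4710.564906 − -4341.159014·13.806) / 14746.460220 = -40.554659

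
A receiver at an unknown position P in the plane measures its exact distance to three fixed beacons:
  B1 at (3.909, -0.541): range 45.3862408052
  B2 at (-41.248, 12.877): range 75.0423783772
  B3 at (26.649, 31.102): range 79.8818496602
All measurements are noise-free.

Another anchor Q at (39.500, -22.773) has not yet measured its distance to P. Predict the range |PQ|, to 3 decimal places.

eq1: (x − 3.909)² + (y + 0.541)² = 45.3862408052²
eq2: (x + 41.248)² + (y − 12.877)² = 75.0423783772²
eq3: (x − 26.649)² + (y − 31.102)² = 79.8818496602²
eq3−eq1, eq3−eq2 (x²,y² cancel):
  -45.480·x − 63.286·y = 2659.268408
  -135.794·x − 36.450·y = 939.462381
det = -45.480·-36.450 − -63.286·-135.794 = -6936.113084
x = (2659.268408·-36.450 − -63.286·939.462381) / -6936.113084 = 5.402956
y = (-45.480·939.462381 − 2659.268408·-135.794) / -6936.113084 = -45.902646
|P − Q| = √((5.402956 − 39.500)² + (-45.902646 − -22.773)²) = 41.201807

41.202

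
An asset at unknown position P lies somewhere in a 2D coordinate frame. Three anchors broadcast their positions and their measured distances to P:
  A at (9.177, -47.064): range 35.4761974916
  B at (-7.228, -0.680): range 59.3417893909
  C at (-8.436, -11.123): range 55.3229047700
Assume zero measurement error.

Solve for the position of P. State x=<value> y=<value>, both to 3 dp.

eq1: (x − 9.177)² + (y + 47.064)² = 35.4761974916²
eq2: (x + 7.228)² + (y + 0.680)² = 59.3417893909²
eq3: (x + 8.436)² + (y + 11.123)² = 55.3229047700²
eq1−eq2, eq1−eq3 (x²,y² cancel):
  -32.810·x + 92.768·y = -4509.418421
  -35.226·x + 71.882·y = -3906.413404
det = -32.810·71.882 − 92.768·-35.226 = 909.397148
x = (-4509.418421·71.882 − 92.768·-3906.413404) / 909.397148 = 42.054392
y = (-32.810·-3906.413404 − -4509.418421·-35.226) / 909.397148 = -33.735920

x=42.054 y=-33.736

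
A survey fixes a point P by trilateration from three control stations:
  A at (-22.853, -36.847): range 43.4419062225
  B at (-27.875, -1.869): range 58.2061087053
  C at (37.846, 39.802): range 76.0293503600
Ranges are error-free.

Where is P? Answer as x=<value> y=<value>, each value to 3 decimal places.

x=20.510 y=-34.224

eq1: (x + 22.853)² + (y + 36.847)² = 43.4419062225²
eq2: (x + 27.875)² + (y + 1.869)² = 58.2061087053²
eq3: (x − 37.846)² + (y − 39.802)² = 76.0293503600²
eq3−eq1, eq3−eq2 (x²,y² cancel):
  -121.398·x − 153.298·y = 2756.704998
  -131.442·x − 83.342·y = 156.500892
det = -121.398·-83.342 − -153.298·-131.442 = -10032.243600
x = (2756.704998·-83.342 − -153.298·156.500892) / -10032.243600 = 20.509673
y = (-121.398·156.500892 − 2756.704998·-131.442) / -10032.243600 = -34.224440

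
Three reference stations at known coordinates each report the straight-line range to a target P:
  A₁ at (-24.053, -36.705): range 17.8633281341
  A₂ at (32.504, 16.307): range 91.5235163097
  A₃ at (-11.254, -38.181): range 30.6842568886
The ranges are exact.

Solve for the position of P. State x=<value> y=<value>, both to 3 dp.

x=-41.914 y=-36.970

eq1: (x + 24.053)² + (y + 36.705)² = 17.8633281341²
eq2: (x − 32.504)² + (y − 16.307)² = 91.5235163097²
eq3: (x + 11.254)² + (y + 38.181)² = 30.6842568886²
eq3−eq1, eq3−eq2 (x²,y² cancel):
  -25.598·x + 2.952·y = 963.787686
  87.516·x + 108.976·y = -7697.043429
det = -25.598·108.976 − 2.952·87.516 = -3047.914880
x = (963.787686·108.976 − 2.952·-7697.043429) / -3047.914880 = -41.914359
y = (-25.598·-7697.043429 − 963.787686·87.516) / -3047.914880 = -36.970217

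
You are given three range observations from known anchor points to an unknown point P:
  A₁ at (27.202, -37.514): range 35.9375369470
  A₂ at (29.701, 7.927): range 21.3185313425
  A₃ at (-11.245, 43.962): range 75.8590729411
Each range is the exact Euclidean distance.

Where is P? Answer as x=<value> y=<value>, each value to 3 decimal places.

x=45.383 y=-6.515

eq1: (x − 27.202)² + (y + 37.514)² = 35.9375369470²
eq2: (x − 29.701)² + (y − 7.927)² = 21.3185313425²
eq3: (x + 11.245)² + (y − 43.962)² = 75.8590729411²
eq3−eq1, eq3−eq2 (x²,y² cancel):
  76.894·x − 162.952·y = 4551.233917
  81.892·x − 72.070·y = 4185.998430
det = 76.894·-72.070 − -162.952·81.892 = 7802.714604
x = (4551.233917·-72.070 − -162.952·4185.998430) / 7802.714604 = 45.382845
y = (76.894·4185.998430 − 4551.233917·81.892) / 7802.714604 = -6.514590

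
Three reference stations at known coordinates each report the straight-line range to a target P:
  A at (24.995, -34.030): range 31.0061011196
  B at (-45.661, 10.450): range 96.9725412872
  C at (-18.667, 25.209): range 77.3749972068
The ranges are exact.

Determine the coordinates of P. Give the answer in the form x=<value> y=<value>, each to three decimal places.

eq1: (x − 24.995)² + (y + 34.030)² = 31.0061011196²
eq2: (x + 45.661)² + (y − 10.450)² = 96.9725412872²
eq3: (x + 18.667)² + (y − 25.209)² = 77.3749972068²
eq3−eq2, eq3−eq1 (x²,y² cancel):
  -53.988·x − 29.518·y = -2206.604720
  87.324·x − 118.478·y = 5824.352241
det = -53.988·-118.478 − -29.518·87.324 = 8974.020096
x = (-2206.604720·-118.478 − -29.518·5824.352241) / 8974.020096 = 48.290213
y = (-53.988·5824.352241 − -2206.604720·87.324) / 8974.020096 = -13.567562

x=48.290 y=-13.568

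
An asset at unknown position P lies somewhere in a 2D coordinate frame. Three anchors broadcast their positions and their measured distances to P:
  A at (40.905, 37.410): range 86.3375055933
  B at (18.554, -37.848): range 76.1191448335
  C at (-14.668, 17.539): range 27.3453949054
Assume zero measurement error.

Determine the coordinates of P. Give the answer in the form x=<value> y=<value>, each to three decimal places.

x=-40.872 y=9.720

eq1: (x − 40.905)² + (y − 37.410)² = 86.3375055933²
eq2: (x − 18.554)² + (y + 37.848)² = 76.1191448335²
eq3: (x + 14.668)² + (y − 17.539)² = 27.3453949054²
eq3−eq1, eq3−eq2 (x²,y² cancel):
  111.146·x + 39.742·y = -4156.433870
  66.444·x − 110.774·y = -3792.398313
det = 111.146·-110.774 − 39.742·66.444 = -14952.704452
x = (-4156.433870·-110.774 − 39.742·-3792.398313) / -14952.704452 = -40.871690
y = (111.146·-3792.398313 − -4156.433870·66.444) / -14952.704452 = 9.719968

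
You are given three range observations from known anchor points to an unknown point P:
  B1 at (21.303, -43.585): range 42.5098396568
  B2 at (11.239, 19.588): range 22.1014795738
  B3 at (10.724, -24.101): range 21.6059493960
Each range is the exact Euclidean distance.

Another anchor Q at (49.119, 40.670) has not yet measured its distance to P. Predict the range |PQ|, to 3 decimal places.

57.989

eq1: (x − 21.303)² + (y + 43.585)² = 42.5098396568²
eq2: (x − 11.239)² + (y − 19.588)² = 22.1014795738²
eq3: (x − 10.724)² + (y + 24.101)² = 21.6059493960²
eq3−eq2, eq3−eq1 (x²,y² cancel):
  1.030·x + 87.378·y = -207.515862
  21.158·x − 38.968·y = 317.338239
det = 1.030·-38.968 − 87.378·21.158 = -1888.880764
x = (-207.515862·-38.968 − 87.378·317.338239) / -1888.880764 = 10.398699
y = (1.030·317.338239 − -207.515862·21.158) / -1888.880764 = -2.497500
|P − Q| = √((10.398699 − 49.119)² + (-2.497500 − 40.670)²) = 57.988747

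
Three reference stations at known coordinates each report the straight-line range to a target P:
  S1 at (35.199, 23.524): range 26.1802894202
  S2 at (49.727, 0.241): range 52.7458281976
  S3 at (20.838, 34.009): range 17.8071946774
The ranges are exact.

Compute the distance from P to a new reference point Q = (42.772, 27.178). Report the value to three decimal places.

eq1: (x − 35.199)² + (y − 23.524)² = 26.1802894202²
eq2: (x − 49.727)² + (y − 0.241)² = 52.7458281976²
eq3: (x − 20.838)² + (y − 34.009)² = 17.8071946774²
eq3−eq1, eq3−eq2 (x²,y² cancel):
  28.722·x − 20.970·y = -166.797520
  57.778·x − 67.536·y = -1583.027925
det = 28.722·-67.536 − -20.970·57.778 = -728.164332
x = (-166.797520·-67.536 − -20.970·-1583.027925) / -728.164332 = 30.118556
y = (28.722·-1583.027925 − -166.797520·57.778) / -728.164332 = 49.206614
|P − Q| = √((30.118556 − 42.772)² + (49.206614 − 27.178)²) = 25.404123

25.404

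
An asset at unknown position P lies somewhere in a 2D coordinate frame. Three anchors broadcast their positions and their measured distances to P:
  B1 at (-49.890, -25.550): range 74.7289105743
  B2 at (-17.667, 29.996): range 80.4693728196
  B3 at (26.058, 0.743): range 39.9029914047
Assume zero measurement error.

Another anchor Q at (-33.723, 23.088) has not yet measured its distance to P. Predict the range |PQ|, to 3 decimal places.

84.568

eq1: (x + 49.890)² + (y + 25.550)² = 74.7289105743²
eq2: (x + 17.667)² + (y − 29.996)² = 80.4693728196²
eq3: (x − 26.058)² + (y − 0.743)² = 39.9029914047²
eq1−eq2, eq1−eq3 (x²,y² cancel):
  64.446·x + 111.092·y = -2820.841581
  151.896·x + 52.586·y = 1529.918166
det = 64.446·52.586 − 111.092·151.896 = -13485.473076
x = (-2820.841581·52.586 − 111.092·1529.918166) / -13485.473076 = 23.603061
y = (64.446·1529.918166 − -2820.841581·151.896) / -13485.473076 = -39.084403
|P − Q| = √((23.603061 − -33.723)² + (-39.084403 − 23.088)²) = 84.567635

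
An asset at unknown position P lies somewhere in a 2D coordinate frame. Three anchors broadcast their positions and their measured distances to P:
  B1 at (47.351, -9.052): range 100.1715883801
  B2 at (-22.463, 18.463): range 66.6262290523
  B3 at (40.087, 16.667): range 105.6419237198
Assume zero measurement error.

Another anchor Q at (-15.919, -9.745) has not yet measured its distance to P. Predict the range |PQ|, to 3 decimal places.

45.744

eq1: (x − 47.351)² + (y + 9.052)² = 100.1715883801²
eq2: (x + 22.463)² + (y − 18.463)² = 66.6262290523²
eq3: (x − 40.087)² + (y − 16.667)² = 105.6419237198²
eq2−eq3, eq2−eq1 (x²,y² cancel):
  125.100·x − 3.592·y = -5681.873929
  139.628·x − 55.030·y = -4116.705554
det = 125.100·-55.030 − -3.592·139.628 = -6382.709224
x = (-5681.873929·-55.030 − -3.592·-4116.705554) / -6382.709224 = -46.670827
y = (125.100·-4116.705554 − -5681.873929·139.628) / -6382.709224 = -43.609824
|P − Q| = √((-46.670827 − -15.919)² + (-43.609824 − -9.745)²) = 45.743865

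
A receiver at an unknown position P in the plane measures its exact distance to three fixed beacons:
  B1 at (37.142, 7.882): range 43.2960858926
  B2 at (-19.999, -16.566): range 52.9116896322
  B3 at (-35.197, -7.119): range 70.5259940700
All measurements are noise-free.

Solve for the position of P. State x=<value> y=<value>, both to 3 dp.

eq1: (x − 37.142)² + (y − 7.882)² = 43.2960858926²
eq2: (x + 19.999)² + (y + 16.566)² = 52.9116896322²
eq3: (x + 35.197)² + (y + 7.119)² = 70.5259940700²
eq1−eq2, eq1−eq3 (x²,y² cancel):
  -114.282·x − 48.896·y = -1692.357577
  -144.678·x − 30.002·y = -3251.509904
det = -114.282·-30.002 − -48.896·-144.678 = -3645.486924
x = (-1692.357577·-30.002 − -48.896·-3251.509904) / -3645.486924 = 29.683748
y = (-114.282·-3251.509904 − -1692.357577·-144.678) / -3645.486924 = -34.766863

x=29.684 y=-34.767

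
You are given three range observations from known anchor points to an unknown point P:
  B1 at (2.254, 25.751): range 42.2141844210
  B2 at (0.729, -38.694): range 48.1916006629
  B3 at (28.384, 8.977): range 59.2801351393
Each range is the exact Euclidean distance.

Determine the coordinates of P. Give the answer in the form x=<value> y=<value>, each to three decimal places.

x=-29.957 y=-1.535

eq1: (x − 2.254)² + (y − 25.751)² = 42.2141844210²
eq2: (x − 0.729)² + (y + 38.694)² = 48.1916006629²
eq3: (x − 28.384)² + (y − 8.977)² = 59.2801351393²
eq3−eq2, eq3−eq1 (x²,y² cancel):
  -55.310·x − 95.342·y = 1803.223140
  -52.260·x + 33.548·y = 1514.053588
det = -55.310·33.548 − -95.342·-52.260 = -6838.112800
x = (1803.223140·33.548 − -95.342·1514.053588) / -6838.112800 = -29.956719
y = (-55.310·1514.053588 − 1803.223140·-52.260) / -6838.112800 = -1.534654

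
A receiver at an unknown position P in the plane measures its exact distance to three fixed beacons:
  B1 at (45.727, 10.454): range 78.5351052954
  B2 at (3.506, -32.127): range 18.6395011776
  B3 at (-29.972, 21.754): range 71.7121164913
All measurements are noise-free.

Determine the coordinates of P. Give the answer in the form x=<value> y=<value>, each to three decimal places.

eq1: (x − 45.727)² + (y − 10.454)² = 78.5351052954²
eq2: (x − 3.506)² + (y + 32.127)² = 18.6395011776²
eq3: (x + 29.972)² + (y − 21.754)² = 71.7121164913²
eq1−eq3, eq1−eq2 (x²,y² cancel):
  -151.398·x + 22.600·y = 196.447767
  -84.442·x − 85.162·y = 4664.523280
det = -151.398·-85.162 − 22.600·-84.442 = 14801.745676
x = (196.447767·-85.162 − 22.600·4664.523280) / 14801.745676 = -8.252277
y = (-151.398·4664.523280 − 196.447767·-84.442) / 14801.745676 = -46.589846

x=-8.252 y=-46.590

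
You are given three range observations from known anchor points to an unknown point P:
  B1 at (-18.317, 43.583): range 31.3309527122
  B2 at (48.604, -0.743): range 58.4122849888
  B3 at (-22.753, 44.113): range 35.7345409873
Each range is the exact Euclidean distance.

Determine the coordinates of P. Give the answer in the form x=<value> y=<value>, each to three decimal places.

eq1: (x + 18.317)² + (y − 43.583)² = 31.3309527122²
eq2: (x − 48.604)² + (y + 0.743)² = 58.4122849888²
eq3: (x + 22.753)² + (y − 44.113)² = 35.7345409873²
eq1−eq2, eq1−eq3 (x²,y² cancel):
  133.842·x − 88.652·y = -2302.455953
  -8.872·x + 1.060·y = -66.663422
det = 133.842·1.060 − -88.652·-8.872 = -644.648024
x = (-2302.455953·1.060 − -88.652·-66.663422) / -644.648024 = 12.953501
y = (133.842·-66.663422 − -2302.455953·-8.872) / -644.648024 = 45.528341

x=12.954 y=45.528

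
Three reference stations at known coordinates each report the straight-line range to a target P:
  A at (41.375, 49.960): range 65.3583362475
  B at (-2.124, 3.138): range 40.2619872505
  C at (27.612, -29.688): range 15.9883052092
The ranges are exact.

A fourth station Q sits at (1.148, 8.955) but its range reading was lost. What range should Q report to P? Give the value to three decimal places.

eq1: (x − 41.375)² + (y − 49.960)² = 65.3583362475²
eq2: (x + 2.124)² + (y − 3.138)² = 40.2619872505²
eq3: (x − 27.612)² + (y + 29.688)² = 15.9883052092²
eq3−eq2, eq3−eq1 (x²,y² cancel):
  -59.472·x + 65.652·y = -2994.843182
  27.526·x + 159.296·y = -1451.993877
det = -59.472·159.296 − 65.652·27.526 = -11280.788664
x = (-2994.843182·159.296 − 65.652·-1451.993877) / -11280.788664 = 33.839854
y = (-59.472·-1451.993877 − -2994.843182·27.526) / -11280.788664 = -14.962521
|P − Q| = √((33.839854 − 1.148)² + (-14.962521 − 8.955)²) = 40.506852

40.507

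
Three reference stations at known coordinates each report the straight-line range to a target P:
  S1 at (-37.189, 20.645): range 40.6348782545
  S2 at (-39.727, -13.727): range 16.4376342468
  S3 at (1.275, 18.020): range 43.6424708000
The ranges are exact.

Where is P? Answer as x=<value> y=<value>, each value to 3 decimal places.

eq1: (x + 37.189)² + (y − 20.645)² = 40.6348782545²
eq2: (x + 39.727)² + (y + 13.727)² = 16.4376342468²
eq3: (x − 1.275)² + (y − 18.020)² = 43.6424708000²
eq3−eq2, eq3−eq1 (x²,y² cancel):
  -82.004·x − 63.494·y = 3074.788471
  -76.928·x + 5.250·y = 1736.363648
det = -82.004·5.250 − -63.494·-76.928 = -5314.987432
x = (3074.788471·5.250 − -63.494·1736.363648) / -5314.987432 = -23.780172
y = (-82.004·1736.363648 − 3074.788471·-76.928) / -5314.987432 = -17.713788

x=-23.780 y=-17.714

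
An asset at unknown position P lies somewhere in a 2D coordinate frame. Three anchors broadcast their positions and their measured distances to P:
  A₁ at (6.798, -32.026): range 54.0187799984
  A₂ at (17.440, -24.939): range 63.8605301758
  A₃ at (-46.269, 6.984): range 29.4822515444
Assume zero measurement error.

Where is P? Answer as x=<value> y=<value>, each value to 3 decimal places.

eq1: (x − 6.798)² + (y + 32.026)² = 54.0187799984²
eq2: (x − 17.440)² + (y + 24.939)² = 63.8605301758²
eq3: (x + 46.269)² + (y − 6.984)² = 29.4822515444²
eq3−eq1, eq3−eq2 (x²,y² cancel):
  106.134·x − 78.020·y = -3166.544573
  127.418·x − 63.846·y = -4472.453454
det = 106.134·-63.846 − -78.020·127.418 = 3164.920996
x = (-3166.544573·-63.846 − -78.020·-4472.453454) / 3164.920996 = -46.373863
y = (106.134·-4472.453454 − -3166.544573·127.418) / 3164.920996 = -22.498065

x=-46.374 y=-22.498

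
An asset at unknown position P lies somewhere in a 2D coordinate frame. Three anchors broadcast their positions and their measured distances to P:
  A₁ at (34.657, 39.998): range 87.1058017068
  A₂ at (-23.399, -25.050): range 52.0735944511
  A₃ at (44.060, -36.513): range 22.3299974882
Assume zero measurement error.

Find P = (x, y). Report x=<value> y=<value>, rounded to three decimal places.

eq1: (x − 34.657)² + (y − 39.998)² = 87.1058017068²
eq2: (x + 23.399)² + (y + 25.050)² = 52.0735944511²
eq3: (x − 44.060)² + (y + 36.513)² = 22.3299974882²
eq2−eq3, eq2−eq1 (x²,y² cancel):
  134.918·x − 22.926·y = 4312.497519
  116.112·x + 130.096·y = -3249.829500
det = 134.918·130.096 − -22.926·116.112 = 20214.275840
x = (4312.497519·130.096 − -22.926·-3249.829500) / 20214.275840 = 24.068786
y = (134.918·-3249.829500 − 4312.497519·116.112) / 20214.275840 = -46.461878

x=24.069 y=-46.462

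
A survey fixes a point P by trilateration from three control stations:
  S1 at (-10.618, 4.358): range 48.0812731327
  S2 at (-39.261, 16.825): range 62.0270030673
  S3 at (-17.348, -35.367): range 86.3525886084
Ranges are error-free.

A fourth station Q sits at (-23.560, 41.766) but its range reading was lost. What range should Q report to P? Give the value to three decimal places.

eq1: (x + 10.618)² + (y − 4.358)² = 48.0812731327²
eq2: (x + 39.261)² + (y − 16.825)² = 62.0270030673²
eq3: (x + 17.348)² + (y + 35.367)² = 86.3525886084²
eq1−eq3, eq1−eq2 (x²,y² cancel):
  -13.460·x − 79.450·y = -3724.917028
  -57.286·x + 24.934·y = 157.232375
det = -13.460·24.934 − -79.450·-57.286 = -4886.984340
x = (-3724.917028·24.934 − -79.450·157.232375) / -4886.984340 = 16.448788
y = (-13.460·157.232375 − -3724.917028·-57.286) / -4886.984340 = 44.097122
|P − Q| = √((16.448788 − -23.560)² + (44.097122 − 41.766)²) = 40.076642

40.077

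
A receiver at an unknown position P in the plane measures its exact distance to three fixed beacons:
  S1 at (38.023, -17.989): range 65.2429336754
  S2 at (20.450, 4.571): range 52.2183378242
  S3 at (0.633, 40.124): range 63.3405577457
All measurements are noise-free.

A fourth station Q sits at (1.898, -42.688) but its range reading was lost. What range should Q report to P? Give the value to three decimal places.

38.974

eq1: (x − 38.023)² + (y + 17.989)² = 65.2429336754²
eq2: (x − 20.450)² + (y − 4.571)² = 52.2183378242²
eq3: (x − 0.633)² + (y − 40.124)² = 63.3405577457²
eq1−eq2, eq1−eq3 (x²,y² cancel):
  -35.146·x + 45.120·y = 199.629480
  -74.780·x + 116.226·y = 85.597554
det = -35.146·116.226 − 45.120·-74.780 = -710.805396
x = (199.629480·116.226 − 45.120·85.597554) / -710.805396 = -27.208536
y = (-35.146·85.597554 − 199.629480·-74.780) / -710.805396 = -16.769542
|P − Q| = √((-27.208536 − 1.898)² + (-16.769542 − -42.688)²) = 38.973798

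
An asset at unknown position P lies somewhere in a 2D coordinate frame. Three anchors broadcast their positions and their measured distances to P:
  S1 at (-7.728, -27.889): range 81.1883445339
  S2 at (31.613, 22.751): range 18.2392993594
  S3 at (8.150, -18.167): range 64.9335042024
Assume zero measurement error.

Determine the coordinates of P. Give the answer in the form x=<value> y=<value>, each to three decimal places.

eq1: (x + 7.728)² + (y + 27.889)² = 81.1883445339²
eq2: (x − 31.613)² + (y − 22.751)² = 18.2392993594²
eq3: (x − 8.150)² + (y + 18.167)² = 64.9335042024²
eq2−eq3, eq2−eq1 (x²,y² cancel):
  -46.926·x − 81.836·y = -5004.215308
  -78.682·x − 101.280·y = -6938.346712
det = -46.926·-101.280 − -81.836·-78.682 = -1686.354872
x = (-5004.215308·-101.280 − -81.836·-6938.346712) / -1686.354872 = 36.160607
y = (-46.926·-6938.346712 − -5004.215308·-78.682) / -1686.354872 = 40.414276

x=36.161 y=40.414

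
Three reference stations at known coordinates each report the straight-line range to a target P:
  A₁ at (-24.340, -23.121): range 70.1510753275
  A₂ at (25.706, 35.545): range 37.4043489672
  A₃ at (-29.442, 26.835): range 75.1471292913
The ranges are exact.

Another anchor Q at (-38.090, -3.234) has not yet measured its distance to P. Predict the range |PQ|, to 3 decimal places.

eq1: (x + 24.340)² + (y + 23.121)² = 70.1510753275²
eq2: (x − 25.706)² + (y − 35.545)² = 37.4043489672²
eq3: (x + 29.442)² + (y − 26.835)² = 75.1471292913²
eq3−eq2, eq3−eq1 (x²,y² cancel):
  110.296·x + 17.420·y = 4585.302591
  10.204·x − 99.912·y = 265.985323
det = 110.296·-99.912 − 17.420·10.204 = -11197.647632
x = (4585.302591·-99.912 − 17.420·265.985323) / -11197.647632 = 41.326556
y = (110.296·265.985323 − 4585.302591·10.204) / -11197.647632 = 1.558480
|P − Q| = √((41.326556 − -38.090)² + (1.558480 − -3.234)²) = 79.561029

79.561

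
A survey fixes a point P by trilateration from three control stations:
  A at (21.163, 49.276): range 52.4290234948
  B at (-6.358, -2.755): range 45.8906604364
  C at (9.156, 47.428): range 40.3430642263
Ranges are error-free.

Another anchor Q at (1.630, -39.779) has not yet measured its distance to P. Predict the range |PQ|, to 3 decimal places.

82.692

eq1: (x − 21.163)² + (y − 49.276)² = 52.4290234948²
eq2: (x + 6.358)² + (y + 2.755)² = 45.8906604364²
eq3: (x − 9.156)² + (y − 47.428)² = 40.3430642263²
eq2−eq1, eq2−eq3 (x²,y² cancel):
  55.042·x + 104.062·y = 2185.132767
  31.028·x + 100.366·y = 2763.623215
det = 55.042·100.366 − 104.062·31.028 = 2295.509636
x = (2185.132767·100.366 − 104.062·2763.623215) / 2295.509636 = -29.742904
y = (55.042·2763.623215 − 2185.132767·31.028) / 2295.509636 = 36.730427
|P − Q| = √((-29.742904 − 1.630)² + (36.730427 − -39.779)²) = 82.691908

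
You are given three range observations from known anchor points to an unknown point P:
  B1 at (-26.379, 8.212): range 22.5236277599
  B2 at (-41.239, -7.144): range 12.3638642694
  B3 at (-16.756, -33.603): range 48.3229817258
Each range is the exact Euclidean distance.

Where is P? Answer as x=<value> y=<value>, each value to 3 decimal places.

x=-48.294 y=3.010

eq1: (x + 26.379)² + (y − 8.212)² = 22.5236277599²
eq2: (x + 41.239)² + (y + 7.144)² = 12.3638642694²
eq3: (x + 16.756)² + (y + 33.603)² = 48.3229817258²
eq1−eq2, eq1−eq3 (x²,y² cancel):
  -29.720·x − 30.712·y = 1342.851940
  19.246·x − 83.630·y = -1181.160195
det = -29.720·-83.630 − -30.712·19.246 = 3076.566752
x = (1342.851940·-83.630 − -30.712·-1181.160195) / 3076.566752 = -48.293605
y = (-29.720·-1181.160195 − 1342.851940·19.246) / 3076.566752 = 3.009703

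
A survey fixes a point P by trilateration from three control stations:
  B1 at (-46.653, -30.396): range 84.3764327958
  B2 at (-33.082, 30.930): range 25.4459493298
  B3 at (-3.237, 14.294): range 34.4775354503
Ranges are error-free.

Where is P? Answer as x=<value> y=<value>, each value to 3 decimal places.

x=-13.519 y=47.203

eq1: (x + 46.653)² + (y + 30.396)² = 84.3764327958²
eq2: (x + 33.082)² + (y − 30.930)² = 25.4459493298²
eq3: (x + 3.237)² + (y − 14.294)² = 34.4775354503²
eq3−eq2, eq3−eq1 (x²,y² cancel):
  -59.690·x + 33.272·y = 2377.491132
  -86.832·x − 89.380·y = -3045.059341
det = -59.690·-89.380 − 33.272·-86.832 = 8224.166504
x = (2377.491132·-89.380 − 33.272·-3045.059341) / 8224.166504 = -13.519296
y = (-59.690·-3045.059341 − 2377.491132·-86.832) / 8224.166504 = 47.202583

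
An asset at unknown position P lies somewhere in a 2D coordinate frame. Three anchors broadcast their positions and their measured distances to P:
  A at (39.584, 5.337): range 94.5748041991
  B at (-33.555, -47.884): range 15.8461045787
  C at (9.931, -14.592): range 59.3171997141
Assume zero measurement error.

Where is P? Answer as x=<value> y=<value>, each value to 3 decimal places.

eq1: (x − 39.584)² + (y − 5.337)² = 94.5748041991²
eq2: (x + 33.555)² + (y + 47.884)² = 15.8461045787²
eq3: (x − 9.931)² + (y + 14.592)² = 59.3171997141²
eq1−eq2, eq1−eq3 (x²,y² cancel):
  -146.278·x − 106.442·y = 10516.733415
  -59.306·x − 39.858·y = 4142.038007
det = -146.278·-39.858 − -106.442·-59.306 = -482.300728
x = (10516.733415·-39.858 − -106.442·4142.038007) / -482.300728 = -45.015170
y = (-146.278·4142.038007 − 10516.733415·-59.306) / -482.300728 = -36.940347

x=-45.015 y=-36.940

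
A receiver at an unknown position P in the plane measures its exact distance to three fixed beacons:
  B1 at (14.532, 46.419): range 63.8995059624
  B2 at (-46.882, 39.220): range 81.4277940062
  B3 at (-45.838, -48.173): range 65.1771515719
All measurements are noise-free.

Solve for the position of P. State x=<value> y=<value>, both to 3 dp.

x=11.625 y=-17.414

eq1: (x − 14.532)² + (y − 46.419)² = 63.8995059624²
eq2: (x + 46.882)² + (y − 39.220)² = 81.4277940062²
eq3: (x + 45.838)² + (y + 48.173)² = 65.1771515719²
eq3−eq2, eq3−eq1 (x²,y² cancel):
  -2.088·x + 174.786·y = -3068.054399
  120.740·x + 189.184·y = -1890.943363
det = -2.088·189.184 − 174.786·120.740 = -21498.677832
x = (-3068.054399·189.184 − 174.786·-1890.943363) / -21498.677832 = 11.624732
y = (-2.088·-1890.943363 − -3068.054399·120.740) / -21498.677832 = -17.414335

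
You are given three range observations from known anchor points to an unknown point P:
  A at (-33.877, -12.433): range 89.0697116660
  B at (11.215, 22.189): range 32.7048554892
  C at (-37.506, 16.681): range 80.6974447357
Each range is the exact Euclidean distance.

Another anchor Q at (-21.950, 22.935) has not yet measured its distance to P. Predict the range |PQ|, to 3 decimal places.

64.137

eq1: (x + 33.877)² + (y + 12.433)² = 89.0697116660²
eq2: (x − 11.215)² + (y − 22.189)² = 32.7048554892²
eq3: (x + 37.506)² + (y − 16.681)² = 80.6974447357²
eq1−eq2, eq1−eq3 (x²,y² cancel):
  90.184·x + 69.244·y = 6179.703292
  -7.258·x + 58.228·y = 1804.061128
det = 90.184·58.228 − 69.244·-7.258 = 5753.806904
x = (6179.703292·58.228 − 69.244·1804.061128) / 5753.806904 = 40.827118
y = (90.184·1804.061128 − 6179.703292·-7.258) / 5753.806904 = 36.071724
|P − Q| = √((40.827118 − -21.950)² + (36.071724 − 22.935)²) = 64.136886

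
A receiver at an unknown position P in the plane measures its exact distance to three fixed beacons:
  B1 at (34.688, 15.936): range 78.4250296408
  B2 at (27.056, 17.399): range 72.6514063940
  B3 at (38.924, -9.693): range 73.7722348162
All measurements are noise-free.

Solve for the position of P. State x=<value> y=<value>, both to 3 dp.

x=-33.753 y=-22.356

eq1: (x − 34.688)² + (y − 15.936)² = 78.4250296408²
eq2: (x − 27.056)² + (y − 17.399)² = 72.6514063940²
eq3: (x − 38.924)² + (y + 9.693)² = 73.7722348162²
eq1−eq2, eq1−eq3 (x²,y² cancel):
  -15.264·x + 2.926·y = 449.797320
  8.472·x − 51.258·y = 859.961229
det = -15.264·-51.258 − 2.926·8.472 = 757.613040
x = (449.797320·-51.258 − 2.926·859.961229) / 757.613040 = -33.753323
y = (-15.264·859.961229 − 449.797320·8.472) / 757.613040 = -22.355913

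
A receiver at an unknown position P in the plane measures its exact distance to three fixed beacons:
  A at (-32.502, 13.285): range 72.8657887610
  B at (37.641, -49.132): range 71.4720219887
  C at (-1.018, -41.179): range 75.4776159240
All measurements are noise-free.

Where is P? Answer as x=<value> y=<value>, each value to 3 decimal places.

x=39.803 y=22.307

eq1: (x + 32.502)² + (y − 13.285)² = 72.8657887610²
eq2: (x − 37.641)² + (y + 49.132)² = 71.4720219887²
eq3: (x + 1.018)² + (y + 41.179)² = 75.4776159240²
eq3−eq1, eq3−eq2 (x²,y² cancel):
  -62.968·x + 108.928·y = -76.427802
  77.318·x − 15.906·y = 2722.672518
det = -62.968·-15.906 − 108.928·77.318 = -7420.526096
x = (-76.427802·-15.906 − 108.928·2722.672518) / -7420.526096 = 39.803055
y = (-62.968·2722.672518 − -76.427802·77.318) / -7420.526096 = 22.307313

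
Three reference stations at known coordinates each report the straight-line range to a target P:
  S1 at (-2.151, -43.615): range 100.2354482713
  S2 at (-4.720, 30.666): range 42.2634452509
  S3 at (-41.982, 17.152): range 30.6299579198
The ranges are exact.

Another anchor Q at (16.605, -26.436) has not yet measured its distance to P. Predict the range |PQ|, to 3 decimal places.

eq1: (x + 2.151)² + (y + 43.615)² = 100.2354482713²
eq2: (x + 4.720)² + (y − 30.666)² = 42.2634452509²
eq3: (x + 41.982)² + (y − 17.152)² = 30.6299579198²
eq2−eq3, eq2−eq1 (x²,y² cancel):
  -74.524·x − 27.028·y = 1942.001954
  5.138·x − 148.562·y = -7316.733216
det = -74.524·-148.562 − -27.028·5.138 = 11210.304352
x = (1942.001954·-148.562 − -27.028·-7316.733216) / 11210.304352 = -43.376553
y = (-74.524·-7316.733216 − 1942.001954·5.138) / 11210.304352 = 47.750195
|P − Q| = √((-43.376553 − 16.605)² + (47.750195 − -26.436)²) = 95.401144

95.401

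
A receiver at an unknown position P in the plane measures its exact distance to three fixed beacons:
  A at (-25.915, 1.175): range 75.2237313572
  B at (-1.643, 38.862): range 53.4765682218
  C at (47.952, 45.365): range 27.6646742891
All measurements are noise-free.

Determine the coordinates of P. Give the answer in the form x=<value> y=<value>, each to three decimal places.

eq1: (x + 25.915)² + (y − 1.175)² = 75.2237313572²
eq2: (x + 1.643)² + (y − 38.862)² = 53.4765682218²
eq3: (x − 47.952)² + (y − 45.365)² = 27.6646742891²
eq3−eq2, eq3−eq1 (x²,y² cancel):
  -99.190·x − 13.006·y = -4938.832181
  -147.734·x − 88.380·y = -8577.685235
det = -99.190·-88.380 − -13.006·-147.734 = 6844.983796
x = (-4938.832181·-88.380 − -13.006·-8577.685235) / 6844.983796 = 47.470180
y = (-99.190·-8577.685235 − -4938.832181·-147.734) / 6844.983796 = 17.704522

x=47.470 y=17.705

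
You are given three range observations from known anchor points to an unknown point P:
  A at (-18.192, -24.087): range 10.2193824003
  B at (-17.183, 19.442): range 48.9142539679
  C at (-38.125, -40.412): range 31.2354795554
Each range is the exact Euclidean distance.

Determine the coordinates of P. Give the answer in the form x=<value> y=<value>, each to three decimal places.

x=-9.126 y=-28.804

eq1: (x + 18.192)² + (y + 24.087)² = 10.2193824003²
eq2: (x + 17.183)² + (y − 19.442)² = 48.9142539679²
eq3: (x + 38.125)² + (y + 40.412)² = 31.2354795554²
eq3−eq2, eq3−eq1 (x²,y² cancel):
  41.884·x + 119.708·y = -3830.347574
  39.866·x + 32.650·y = -1304.293530
det = 41.884·32.650 − 119.708·39.866 = -3404.766528
x = (-3830.347574·32.650 − 119.708·-1304.293530) / -3404.766528 = -9.126476
y = (41.884·-1304.293530 − -3830.347574·39.866) / -3404.766528 = -28.804209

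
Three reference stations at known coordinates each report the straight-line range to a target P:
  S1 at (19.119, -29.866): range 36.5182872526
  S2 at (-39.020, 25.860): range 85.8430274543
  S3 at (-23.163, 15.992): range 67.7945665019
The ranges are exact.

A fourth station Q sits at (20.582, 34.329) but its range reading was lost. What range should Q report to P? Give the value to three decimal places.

eq1: (x − 19.119)² + (y + 29.866)² = 36.5182872526²
eq2: (x + 39.020)² + (y − 25.860)² = 85.8430274543²
eq3: (x + 23.163)² + (y − 15.992)² = 67.7945665019²
eq2−eq3, eq2−eq1 (x²,y² cancel):
  31.714·x − 19.736·y = 1373.890748
  116.278·x − 111.452·y = 5101.654176
det = 31.714·-111.452 − -19.736·116.278 = -1239.726120
x = (1373.890748·-111.452 − -19.736·5101.654176) / -1239.726120 = 42.296943
y = (31.714·5101.654176 − 1373.890748·116.278) / -1239.726120 = -1.646002
|P − Q| = √((42.296943 − 20.582)² + (-1.646002 − 34.329)²) = 42.020704

42.021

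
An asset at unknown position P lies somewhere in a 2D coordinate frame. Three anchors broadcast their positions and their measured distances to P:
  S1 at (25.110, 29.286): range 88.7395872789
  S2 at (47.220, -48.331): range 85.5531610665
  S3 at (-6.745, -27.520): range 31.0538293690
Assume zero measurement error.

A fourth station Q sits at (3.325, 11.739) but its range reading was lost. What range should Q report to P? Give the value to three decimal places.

61.039

eq1: (x − 25.110)² + (y − 29.286)² = 88.7395872789²
eq2: (x − 47.220)² + (y + 48.331)² = 85.5531610665²
eq3: (x + 6.745)² + (y + 27.520)² = 31.0538293690²
eq1−eq2, eq1−eq3 (x²,y² cancel):
  44.220·x − 155.234·y = 3632.803047
  -63.710·x − 113.612·y = 6225.037561
det = 44.220·-113.612 − -155.234·-63.710 = -14913.880780
x = (3632.803047·-113.612 − -155.234·6225.037561) / -14913.880780 = -37.120282
y = (44.220·6225.037561 − 3632.803047·-63.710) / -14913.880780 = -33.976203
|P − Q| = √((-37.120282 − 3.325)² + (-33.976203 − 11.739)²) = 61.038518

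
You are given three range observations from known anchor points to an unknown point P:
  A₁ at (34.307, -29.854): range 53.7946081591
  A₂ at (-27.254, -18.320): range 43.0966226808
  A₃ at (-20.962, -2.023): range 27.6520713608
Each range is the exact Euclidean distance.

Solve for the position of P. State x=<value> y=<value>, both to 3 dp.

eq1: (x − 34.307)² + (y + 29.854)² = 53.7946081591²
eq2: (x + 27.254)² + (y + 18.320)² = 43.0966226808²
eq3: (x + 20.962)² + (y + 2.023)² = 27.6520713608²
eq1−eq3, eq1−eq2 (x²,y² cancel):
  -110.538·x + 55.662·y = 504.489224
  -123.122·x + 23.068·y = 46.712332
det = -110.538·23.068 − 55.662·-123.122 = 4303.326180
x = (504.489224·23.068 − 55.662·46.712332) / 4303.326180 = 2.100109
y = (-110.538·46.712332 − 504.489224·-123.122) / 4303.326180 = 13.234004

x=2.100 y=13.234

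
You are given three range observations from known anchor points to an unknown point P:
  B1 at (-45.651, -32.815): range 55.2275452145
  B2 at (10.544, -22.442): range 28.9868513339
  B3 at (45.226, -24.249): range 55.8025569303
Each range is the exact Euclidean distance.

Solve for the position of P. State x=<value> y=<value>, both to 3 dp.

eq1: (x + 45.651)² + (y + 32.815)² = 55.2275452145²
eq2: (x − 10.544)² + (y + 22.442)² = 28.9868513339²
eq3: (x − 45.226)² + (y + 24.249)² = 55.8025569303²
eq1−eq3, eq1−eq2 (x²,y² cancel):
  181.754·x + 17.132·y = -591.276559
  112.390·x + 20.746·y = -336.174526
det = 181.754·20.746 − 17.132·112.390 = 1845.203004
x = (-591.276559·20.746 − 17.132·-336.174526) / 1845.203004 = -3.526594
y = (181.754·-336.174526 − -591.276559·112.390) / 1845.203004 = 2.900769

x=-3.527 y=2.901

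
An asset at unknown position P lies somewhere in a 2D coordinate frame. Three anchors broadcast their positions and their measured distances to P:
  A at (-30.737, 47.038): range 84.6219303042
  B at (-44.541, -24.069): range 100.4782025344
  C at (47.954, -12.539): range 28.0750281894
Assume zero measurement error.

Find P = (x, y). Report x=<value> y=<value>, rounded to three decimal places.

eq1: (x + 30.737)² + (y − 47.038)² = 84.6219303042²
eq2: (x + 44.541)² + (y + 24.069)² = 100.4782025344²
eq3: (x − 47.954)² + (y + 12.539)² = 28.0750281894²
eq1−eq3, eq1−eq2 (x²,y² cancel):
  157.382·x − 119.154·y = 5672.139905
  -27.608·x − 142.214·y = -3529.117267
det = 157.382·-142.214 − -119.154·-27.608 = -25671.527380
x = (5672.139905·-142.214 − -119.154·-3529.117267) / -25671.527380 = 47.802615
y = (157.382·-3529.117267 − 5672.139905·-27.608) / -25671.527380 = 15.535620

x=47.803 y=15.536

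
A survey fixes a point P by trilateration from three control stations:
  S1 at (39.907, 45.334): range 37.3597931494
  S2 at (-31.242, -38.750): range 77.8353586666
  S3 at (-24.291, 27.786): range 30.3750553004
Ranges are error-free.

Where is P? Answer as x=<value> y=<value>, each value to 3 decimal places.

x=6.031 y=29.581

eq1: (x − 39.907)² + (y − 45.334)² = 37.3597931494²
eq2: (x + 31.242)² + (y + 38.750)² = 77.8353586666²
eq3: (x + 24.291)² + (y − 27.786)² = 30.3750553004²
eq3−eq2, eq3−eq1 (x²,y² cancel):
  -13.902·x − 133.072·y = -4020.188487
  128.396·x + 35.096·y = 1812.515568
det = -13.902·35.096 − -133.072·128.396 = 16598.007920
x = (-4020.188487·35.096 − -133.072·1812.515568) / 16598.007920 = 6.030997
y = (-13.902·1812.515568 − -4020.188487·128.396) / 16598.007920 = 29.580570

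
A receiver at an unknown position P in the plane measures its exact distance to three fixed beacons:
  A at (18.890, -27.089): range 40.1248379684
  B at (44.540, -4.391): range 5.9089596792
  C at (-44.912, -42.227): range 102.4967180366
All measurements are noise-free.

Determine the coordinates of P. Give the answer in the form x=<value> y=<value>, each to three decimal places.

eq1: (x − 18.890)² + (y + 27.089)² = 40.1248379684²
eq2: (x − 44.540)² + (y + 4.391)² = 5.9089596792²
eq3: (x + 44.912)² + (y + 42.227)² = 102.4967180366²
eq3−eq1, eq3−eq2 (x²,y² cancel):
  127.604·x + 30.276·y = 6186.013334
  178.904·x + 75.672·y = 8673.546612
det = 127.604·75.672 − 30.276·178.904 = 4239.552384
x = (6186.013334·75.672 − 30.276·8673.546612) / 4239.552384 = 48.473915
y = (127.604·8673.546612 − 6186.013334·178.904) / 4239.552384 = 0.018094

x=48.474 y=0.018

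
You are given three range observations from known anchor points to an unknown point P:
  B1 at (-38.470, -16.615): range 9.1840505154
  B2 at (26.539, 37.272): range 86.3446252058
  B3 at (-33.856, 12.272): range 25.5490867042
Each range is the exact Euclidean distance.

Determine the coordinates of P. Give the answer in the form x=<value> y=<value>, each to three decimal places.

eq1: (x + 38.470)² + (y + 16.615)² = 9.1840505154²
eq2: (x − 26.539)² + (y − 37.272)² = 86.3446252058²
eq3: (x + 33.856)² + (y − 12.272)² = 25.5490867042²
eq3−eq1, eq3−eq2 (x²,y² cancel):
  -9.228·x − 57.774·y = 1027.577453
  120.790·x + 50.000·y = -6005.948686
det = -9.228·50.000 − -57.774·120.790 = 6517.121460
x = (1027.577453·50.000 − -57.774·-6005.948686) / 6517.121460 = -45.358800
y = (-9.228·-6005.948686 − 1027.577453·120.790) / 6517.121460 = -10.541185

x=-45.359 y=-10.541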